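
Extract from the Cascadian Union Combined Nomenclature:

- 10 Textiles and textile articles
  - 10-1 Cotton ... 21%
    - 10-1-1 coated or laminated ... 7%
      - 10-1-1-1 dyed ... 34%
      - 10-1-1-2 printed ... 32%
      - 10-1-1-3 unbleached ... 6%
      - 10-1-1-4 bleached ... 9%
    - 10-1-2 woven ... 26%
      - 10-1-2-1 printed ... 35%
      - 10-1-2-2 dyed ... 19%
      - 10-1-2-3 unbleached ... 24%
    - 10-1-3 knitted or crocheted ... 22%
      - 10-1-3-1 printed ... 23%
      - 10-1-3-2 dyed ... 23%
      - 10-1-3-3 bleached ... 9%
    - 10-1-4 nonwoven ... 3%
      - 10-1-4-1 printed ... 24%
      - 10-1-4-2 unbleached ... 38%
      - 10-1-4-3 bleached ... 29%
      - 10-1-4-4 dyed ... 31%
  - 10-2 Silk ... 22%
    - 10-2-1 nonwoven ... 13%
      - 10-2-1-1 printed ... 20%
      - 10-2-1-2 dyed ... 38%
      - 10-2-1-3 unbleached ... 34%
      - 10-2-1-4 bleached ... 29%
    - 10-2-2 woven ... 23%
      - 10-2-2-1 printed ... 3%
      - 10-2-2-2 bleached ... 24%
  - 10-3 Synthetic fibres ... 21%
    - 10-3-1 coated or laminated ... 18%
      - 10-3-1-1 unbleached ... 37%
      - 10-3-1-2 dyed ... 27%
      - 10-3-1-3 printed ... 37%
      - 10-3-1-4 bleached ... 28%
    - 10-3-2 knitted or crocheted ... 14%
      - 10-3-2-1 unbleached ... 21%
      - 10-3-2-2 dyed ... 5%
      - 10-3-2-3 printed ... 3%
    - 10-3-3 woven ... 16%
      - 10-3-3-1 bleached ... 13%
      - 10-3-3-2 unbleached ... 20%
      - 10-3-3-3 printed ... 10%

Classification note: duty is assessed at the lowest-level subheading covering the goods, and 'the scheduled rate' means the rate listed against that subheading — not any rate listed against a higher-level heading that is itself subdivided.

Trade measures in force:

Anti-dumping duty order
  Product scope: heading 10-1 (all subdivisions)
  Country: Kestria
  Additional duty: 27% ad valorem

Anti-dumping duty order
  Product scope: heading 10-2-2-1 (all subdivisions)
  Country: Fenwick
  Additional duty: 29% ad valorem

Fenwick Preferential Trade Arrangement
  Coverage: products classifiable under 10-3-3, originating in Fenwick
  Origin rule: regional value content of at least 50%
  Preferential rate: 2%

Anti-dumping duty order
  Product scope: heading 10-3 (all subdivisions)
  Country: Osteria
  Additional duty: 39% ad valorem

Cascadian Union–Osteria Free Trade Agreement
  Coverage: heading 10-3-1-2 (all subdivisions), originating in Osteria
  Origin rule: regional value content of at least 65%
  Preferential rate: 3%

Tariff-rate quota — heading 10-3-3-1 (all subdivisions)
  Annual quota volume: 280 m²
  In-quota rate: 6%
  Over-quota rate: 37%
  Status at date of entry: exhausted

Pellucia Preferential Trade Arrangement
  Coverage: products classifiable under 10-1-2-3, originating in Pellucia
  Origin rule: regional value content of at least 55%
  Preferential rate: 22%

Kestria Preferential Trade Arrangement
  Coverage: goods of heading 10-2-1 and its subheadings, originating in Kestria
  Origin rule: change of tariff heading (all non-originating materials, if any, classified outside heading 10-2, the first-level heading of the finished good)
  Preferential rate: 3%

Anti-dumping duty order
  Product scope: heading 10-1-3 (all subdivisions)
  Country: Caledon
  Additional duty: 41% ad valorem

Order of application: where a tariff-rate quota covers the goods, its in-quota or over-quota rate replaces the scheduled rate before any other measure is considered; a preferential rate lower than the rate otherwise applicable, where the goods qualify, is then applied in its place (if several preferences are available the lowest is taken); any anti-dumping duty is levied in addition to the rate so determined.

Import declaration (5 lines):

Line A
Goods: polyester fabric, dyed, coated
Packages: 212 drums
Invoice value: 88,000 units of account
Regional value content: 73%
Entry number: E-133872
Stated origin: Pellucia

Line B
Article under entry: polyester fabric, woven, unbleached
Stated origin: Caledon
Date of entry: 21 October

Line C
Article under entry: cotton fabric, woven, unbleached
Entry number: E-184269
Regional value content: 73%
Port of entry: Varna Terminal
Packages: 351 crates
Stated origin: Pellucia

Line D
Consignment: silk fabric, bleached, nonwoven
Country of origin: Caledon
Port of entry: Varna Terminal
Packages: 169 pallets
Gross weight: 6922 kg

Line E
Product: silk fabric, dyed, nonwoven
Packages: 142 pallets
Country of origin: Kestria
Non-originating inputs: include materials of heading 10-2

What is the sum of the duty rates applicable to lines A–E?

136%

Line A: polyester → 10-3; coated → 10-3-1; dyed → 10-3-1-2. Scheduled 27%. Pellucia agreement on 10-1-2-3: 10-3-1-2 not covered. → 27%.
Line B: polyester → 10-3; woven → 10-3-3; unbleached → 10-3-3-2. Scheduled 20%. No special measure applies. → 20%.
Line C: cotton → 10-1; woven → 10-1-2; unbleached → 10-1-2-3. Scheduled 24%. Pellucia agreement on 10-1-2-3: RVC ≥ 55% → 22% available; preferential 22%. → 22%.
Line D: silk → 10-2; nonwoven → 10-2-1; bleached → 10-2-1-4. Scheduled 29%. No special measure applies. → 29%.
Line E: silk → 10-2; nonwoven → 10-2-1; dyed → 10-2-1-2. Scheduled 38%. Kestria agreement on 10-2-1: CTH not met. → 38%.
Sum: 27% + 20% + 22% + 29% + 38% = 136%.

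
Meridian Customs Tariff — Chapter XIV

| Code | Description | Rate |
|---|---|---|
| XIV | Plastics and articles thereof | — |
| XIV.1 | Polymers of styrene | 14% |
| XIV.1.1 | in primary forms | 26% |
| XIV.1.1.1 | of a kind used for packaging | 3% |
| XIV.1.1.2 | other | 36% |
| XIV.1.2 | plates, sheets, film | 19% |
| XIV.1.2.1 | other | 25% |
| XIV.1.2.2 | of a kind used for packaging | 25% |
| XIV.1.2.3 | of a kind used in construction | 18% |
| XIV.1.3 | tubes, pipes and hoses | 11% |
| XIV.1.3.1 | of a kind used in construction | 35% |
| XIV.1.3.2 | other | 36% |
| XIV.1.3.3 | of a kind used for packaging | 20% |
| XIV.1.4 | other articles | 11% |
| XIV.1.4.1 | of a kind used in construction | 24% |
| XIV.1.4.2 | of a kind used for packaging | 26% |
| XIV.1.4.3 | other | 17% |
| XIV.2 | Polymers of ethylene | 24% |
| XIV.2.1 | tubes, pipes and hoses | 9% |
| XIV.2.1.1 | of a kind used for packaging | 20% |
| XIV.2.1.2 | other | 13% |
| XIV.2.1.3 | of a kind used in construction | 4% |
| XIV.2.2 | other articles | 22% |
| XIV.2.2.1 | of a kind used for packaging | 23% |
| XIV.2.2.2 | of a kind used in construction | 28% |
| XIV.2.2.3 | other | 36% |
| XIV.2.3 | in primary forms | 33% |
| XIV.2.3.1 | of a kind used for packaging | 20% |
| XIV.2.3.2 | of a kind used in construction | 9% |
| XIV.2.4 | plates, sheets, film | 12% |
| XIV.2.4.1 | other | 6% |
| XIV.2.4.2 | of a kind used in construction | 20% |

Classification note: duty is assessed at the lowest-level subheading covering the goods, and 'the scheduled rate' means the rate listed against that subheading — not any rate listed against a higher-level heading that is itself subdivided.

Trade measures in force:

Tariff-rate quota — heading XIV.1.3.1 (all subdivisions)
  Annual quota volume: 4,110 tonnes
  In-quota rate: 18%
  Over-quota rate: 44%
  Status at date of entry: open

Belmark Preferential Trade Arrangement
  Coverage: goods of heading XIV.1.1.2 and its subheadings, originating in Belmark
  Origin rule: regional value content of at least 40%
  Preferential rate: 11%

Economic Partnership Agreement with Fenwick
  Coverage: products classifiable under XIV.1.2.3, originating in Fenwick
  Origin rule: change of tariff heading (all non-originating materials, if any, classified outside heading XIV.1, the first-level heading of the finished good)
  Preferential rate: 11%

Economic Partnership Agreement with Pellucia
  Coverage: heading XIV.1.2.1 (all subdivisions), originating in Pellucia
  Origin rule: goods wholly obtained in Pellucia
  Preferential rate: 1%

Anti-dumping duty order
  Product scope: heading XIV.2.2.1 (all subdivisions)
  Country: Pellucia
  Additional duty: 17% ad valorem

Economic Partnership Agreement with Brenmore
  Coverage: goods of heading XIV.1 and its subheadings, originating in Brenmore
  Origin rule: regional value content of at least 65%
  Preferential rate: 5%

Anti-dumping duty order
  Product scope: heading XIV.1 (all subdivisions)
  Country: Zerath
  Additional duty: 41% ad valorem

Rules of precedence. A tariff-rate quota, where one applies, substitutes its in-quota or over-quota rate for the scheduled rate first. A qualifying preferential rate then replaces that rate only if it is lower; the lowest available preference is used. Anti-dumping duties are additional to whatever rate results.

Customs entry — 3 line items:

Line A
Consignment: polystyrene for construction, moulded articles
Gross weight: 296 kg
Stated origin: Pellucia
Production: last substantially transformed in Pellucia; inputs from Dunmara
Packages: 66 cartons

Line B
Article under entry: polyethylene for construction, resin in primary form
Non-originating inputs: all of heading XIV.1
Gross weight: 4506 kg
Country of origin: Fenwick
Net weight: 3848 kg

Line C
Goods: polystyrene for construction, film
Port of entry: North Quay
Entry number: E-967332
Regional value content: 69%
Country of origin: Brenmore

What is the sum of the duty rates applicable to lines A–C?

Line A: polystyrene → XIV.1; moulded articles → XIV.1.4; for construction → XIV.1.4.1. Scheduled 24%. Pellucia agreement on XIV.1.2.1: XIV.1.4.1 not covered. → 24%.
Line B: polyethylene → XIV.2; resin in primary form → XIV.2.3; for construction → XIV.2.3.2. Scheduled 9%. Fenwick agreement on XIV.1.2.3: XIV.2.3.2 not covered. → 9%.
Line C: polystyrene → XIV.1; film → XIV.1.2; for construction → XIV.1.2.3. Scheduled 18%. Brenmore agreement on XIV.1: RVC ≥ 65% → 5% available; preferential 5%. → 5%.
Sum: 24% + 9% + 5% = 38%.

38%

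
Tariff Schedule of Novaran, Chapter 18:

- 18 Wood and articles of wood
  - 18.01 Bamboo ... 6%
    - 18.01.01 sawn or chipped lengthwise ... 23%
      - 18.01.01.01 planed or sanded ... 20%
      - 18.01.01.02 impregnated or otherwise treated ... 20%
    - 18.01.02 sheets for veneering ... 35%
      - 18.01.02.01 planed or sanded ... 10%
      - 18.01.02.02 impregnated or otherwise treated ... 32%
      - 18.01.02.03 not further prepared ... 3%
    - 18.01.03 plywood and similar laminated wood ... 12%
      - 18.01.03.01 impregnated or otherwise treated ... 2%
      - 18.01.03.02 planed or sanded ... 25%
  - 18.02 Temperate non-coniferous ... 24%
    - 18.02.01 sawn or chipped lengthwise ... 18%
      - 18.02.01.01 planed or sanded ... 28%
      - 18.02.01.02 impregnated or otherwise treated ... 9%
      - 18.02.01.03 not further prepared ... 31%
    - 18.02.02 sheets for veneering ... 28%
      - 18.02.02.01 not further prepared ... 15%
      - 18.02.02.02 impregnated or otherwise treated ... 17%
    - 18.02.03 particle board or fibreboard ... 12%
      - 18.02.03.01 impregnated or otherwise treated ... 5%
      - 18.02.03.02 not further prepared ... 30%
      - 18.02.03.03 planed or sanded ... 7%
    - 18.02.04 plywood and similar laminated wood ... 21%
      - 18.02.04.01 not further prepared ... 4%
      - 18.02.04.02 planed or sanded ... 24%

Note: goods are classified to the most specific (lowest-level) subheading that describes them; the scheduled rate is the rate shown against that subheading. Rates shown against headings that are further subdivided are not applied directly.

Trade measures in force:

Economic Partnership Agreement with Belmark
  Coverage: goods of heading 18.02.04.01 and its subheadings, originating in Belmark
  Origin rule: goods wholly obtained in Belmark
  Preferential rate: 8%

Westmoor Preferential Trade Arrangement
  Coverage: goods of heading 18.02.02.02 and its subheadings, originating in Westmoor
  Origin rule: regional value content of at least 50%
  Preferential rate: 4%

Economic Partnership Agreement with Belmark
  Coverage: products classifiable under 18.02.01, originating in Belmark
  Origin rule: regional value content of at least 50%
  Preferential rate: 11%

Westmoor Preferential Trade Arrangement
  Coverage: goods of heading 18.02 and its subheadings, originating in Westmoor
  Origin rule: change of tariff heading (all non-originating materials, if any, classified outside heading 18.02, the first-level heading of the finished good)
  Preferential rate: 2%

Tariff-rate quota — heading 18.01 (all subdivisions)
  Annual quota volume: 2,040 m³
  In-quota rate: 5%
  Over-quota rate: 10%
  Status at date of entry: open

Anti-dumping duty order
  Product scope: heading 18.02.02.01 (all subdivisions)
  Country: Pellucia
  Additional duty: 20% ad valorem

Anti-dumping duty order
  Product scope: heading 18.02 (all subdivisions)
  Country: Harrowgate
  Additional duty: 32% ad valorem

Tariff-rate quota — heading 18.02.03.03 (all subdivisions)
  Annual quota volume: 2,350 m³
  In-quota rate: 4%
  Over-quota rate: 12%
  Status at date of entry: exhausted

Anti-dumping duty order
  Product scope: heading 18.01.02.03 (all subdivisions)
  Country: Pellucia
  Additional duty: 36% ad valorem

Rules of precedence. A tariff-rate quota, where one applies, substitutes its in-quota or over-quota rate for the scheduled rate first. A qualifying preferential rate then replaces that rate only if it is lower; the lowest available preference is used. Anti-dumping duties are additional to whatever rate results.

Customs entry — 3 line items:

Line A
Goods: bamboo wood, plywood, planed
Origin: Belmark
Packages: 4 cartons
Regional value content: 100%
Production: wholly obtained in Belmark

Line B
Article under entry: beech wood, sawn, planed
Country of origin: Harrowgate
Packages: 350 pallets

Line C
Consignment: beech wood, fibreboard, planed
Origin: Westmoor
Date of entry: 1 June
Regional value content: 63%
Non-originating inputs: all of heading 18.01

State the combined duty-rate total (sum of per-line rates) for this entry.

Line A: bamboo → 18.01; plywood → 18.01.03; planed → 18.01.03.02. Scheduled 25%. quota on 18.01 open → in-quota 5%; Belmark agreement on 18.02.04.01: 18.01.03.02 not covered; Belmark agreement on 18.02.01: 18.01.03.02 not covered. → 5%.
Line B: beech → 18.02; sawn → 18.02.01; planed → 18.02.01.01. Scheduled 28%. anti-dumping (Harrowgate, 18.02): +32%; total 28% + 32% = 60%. → 60%.
Line C: beech → 18.02; fibreboard → 18.02.03; planed → 18.02.03.03. Scheduled 7%. quota on 18.02.03.03 exhausted → over-quota 12%; Westmoor agreement on 18.02.02.02: 18.02.03.03 not covered; Westmoor agreement on 18.02: CTH met → 2% available; preferential 2%. → 2%.
Sum: 5% + 60% + 2% = 67%.

67%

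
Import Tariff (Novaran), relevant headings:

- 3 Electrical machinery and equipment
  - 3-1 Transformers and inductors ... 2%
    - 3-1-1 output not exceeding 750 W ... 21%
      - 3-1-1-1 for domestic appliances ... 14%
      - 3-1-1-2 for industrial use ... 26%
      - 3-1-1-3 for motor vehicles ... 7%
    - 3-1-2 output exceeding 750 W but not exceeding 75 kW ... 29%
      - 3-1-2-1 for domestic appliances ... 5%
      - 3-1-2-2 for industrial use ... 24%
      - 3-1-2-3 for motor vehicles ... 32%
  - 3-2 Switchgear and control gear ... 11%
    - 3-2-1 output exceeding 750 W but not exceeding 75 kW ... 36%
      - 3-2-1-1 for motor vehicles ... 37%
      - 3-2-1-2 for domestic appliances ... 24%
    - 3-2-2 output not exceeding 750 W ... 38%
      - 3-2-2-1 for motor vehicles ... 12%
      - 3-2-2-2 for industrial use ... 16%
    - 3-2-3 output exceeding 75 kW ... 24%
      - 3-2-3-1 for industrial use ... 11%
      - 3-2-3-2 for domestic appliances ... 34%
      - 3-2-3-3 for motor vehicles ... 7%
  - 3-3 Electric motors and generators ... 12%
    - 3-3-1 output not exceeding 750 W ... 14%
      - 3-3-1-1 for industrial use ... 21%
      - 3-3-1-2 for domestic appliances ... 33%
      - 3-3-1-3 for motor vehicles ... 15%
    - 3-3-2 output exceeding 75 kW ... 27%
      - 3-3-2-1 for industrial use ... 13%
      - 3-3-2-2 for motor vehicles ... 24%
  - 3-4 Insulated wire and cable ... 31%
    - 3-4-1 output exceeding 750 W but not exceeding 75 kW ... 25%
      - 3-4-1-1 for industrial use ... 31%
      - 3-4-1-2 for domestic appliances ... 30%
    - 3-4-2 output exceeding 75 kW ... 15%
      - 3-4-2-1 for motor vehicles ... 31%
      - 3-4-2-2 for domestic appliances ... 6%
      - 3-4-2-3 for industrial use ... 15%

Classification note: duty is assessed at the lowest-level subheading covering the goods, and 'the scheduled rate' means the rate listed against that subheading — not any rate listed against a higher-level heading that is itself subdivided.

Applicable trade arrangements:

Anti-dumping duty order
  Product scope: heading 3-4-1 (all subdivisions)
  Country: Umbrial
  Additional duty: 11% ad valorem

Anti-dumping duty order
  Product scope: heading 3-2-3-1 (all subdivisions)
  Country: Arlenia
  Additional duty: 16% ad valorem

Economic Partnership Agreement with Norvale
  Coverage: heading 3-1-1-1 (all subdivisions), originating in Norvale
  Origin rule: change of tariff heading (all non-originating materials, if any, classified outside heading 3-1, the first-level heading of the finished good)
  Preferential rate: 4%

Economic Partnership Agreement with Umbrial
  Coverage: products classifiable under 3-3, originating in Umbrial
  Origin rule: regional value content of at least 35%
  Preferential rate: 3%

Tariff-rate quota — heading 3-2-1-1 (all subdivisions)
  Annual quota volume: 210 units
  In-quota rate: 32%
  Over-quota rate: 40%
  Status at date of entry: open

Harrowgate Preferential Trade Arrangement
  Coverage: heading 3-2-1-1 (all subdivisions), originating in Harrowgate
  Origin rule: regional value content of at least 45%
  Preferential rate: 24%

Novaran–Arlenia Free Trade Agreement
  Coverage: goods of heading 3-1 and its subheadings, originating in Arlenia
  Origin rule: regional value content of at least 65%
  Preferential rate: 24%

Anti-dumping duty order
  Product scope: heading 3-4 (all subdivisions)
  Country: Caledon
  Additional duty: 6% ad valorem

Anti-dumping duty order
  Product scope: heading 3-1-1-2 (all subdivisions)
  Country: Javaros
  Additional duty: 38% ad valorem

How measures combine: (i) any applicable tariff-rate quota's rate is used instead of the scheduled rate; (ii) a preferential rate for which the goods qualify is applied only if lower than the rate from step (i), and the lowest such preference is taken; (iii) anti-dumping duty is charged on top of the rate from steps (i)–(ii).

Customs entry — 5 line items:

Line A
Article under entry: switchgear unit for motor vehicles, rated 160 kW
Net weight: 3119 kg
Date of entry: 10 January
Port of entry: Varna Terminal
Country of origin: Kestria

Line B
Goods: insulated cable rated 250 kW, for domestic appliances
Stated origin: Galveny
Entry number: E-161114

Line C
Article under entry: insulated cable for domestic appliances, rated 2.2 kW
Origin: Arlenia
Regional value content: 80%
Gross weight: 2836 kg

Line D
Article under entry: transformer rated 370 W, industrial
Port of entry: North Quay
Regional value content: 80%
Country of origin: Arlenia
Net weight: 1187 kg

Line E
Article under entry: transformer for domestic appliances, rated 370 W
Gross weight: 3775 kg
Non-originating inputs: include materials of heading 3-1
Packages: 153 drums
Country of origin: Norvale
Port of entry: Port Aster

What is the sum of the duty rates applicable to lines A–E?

81%

Line A: switchgear unit → 3-2; rated 160 kW → 3-2-3; for motor vehicles → 3-2-3-3. Scheduled 7%. No special measure applies. → 7%.
Line B: insulated cable → 3-4; rated 250 kW → 3-4-2; for domestic appliances → 3-4-2-2. Scheduled 6%. No special measure applies. → 6%.
Line C: insulated cable → 3-4; rated 2.2 kW → 3-4-1; for domestic appliances → 3-4-1-2. Scheduled 30%. Arlenia agreement on 3-1: 3-4-1-2 not covered. → 30%.
Line D: transformer → 3-1; rated 370 W → 3-1-1; industrial → 3-1-1-2. Scheduled 26%. Arlenia agreement on 3-1: RVC ≥ 65% → 24% available; preferential 24%. → 24%.
Line E: transformer → 3-1; rated 370 W → 3-1-1; for domestic appliances → 3-1-1-1. Scheduled 14%. Norvale agreement on 3-1-1-1: CTH not met. → 14%.
Sum: 7% + 6% + 30% + 24% + 14% = 81%.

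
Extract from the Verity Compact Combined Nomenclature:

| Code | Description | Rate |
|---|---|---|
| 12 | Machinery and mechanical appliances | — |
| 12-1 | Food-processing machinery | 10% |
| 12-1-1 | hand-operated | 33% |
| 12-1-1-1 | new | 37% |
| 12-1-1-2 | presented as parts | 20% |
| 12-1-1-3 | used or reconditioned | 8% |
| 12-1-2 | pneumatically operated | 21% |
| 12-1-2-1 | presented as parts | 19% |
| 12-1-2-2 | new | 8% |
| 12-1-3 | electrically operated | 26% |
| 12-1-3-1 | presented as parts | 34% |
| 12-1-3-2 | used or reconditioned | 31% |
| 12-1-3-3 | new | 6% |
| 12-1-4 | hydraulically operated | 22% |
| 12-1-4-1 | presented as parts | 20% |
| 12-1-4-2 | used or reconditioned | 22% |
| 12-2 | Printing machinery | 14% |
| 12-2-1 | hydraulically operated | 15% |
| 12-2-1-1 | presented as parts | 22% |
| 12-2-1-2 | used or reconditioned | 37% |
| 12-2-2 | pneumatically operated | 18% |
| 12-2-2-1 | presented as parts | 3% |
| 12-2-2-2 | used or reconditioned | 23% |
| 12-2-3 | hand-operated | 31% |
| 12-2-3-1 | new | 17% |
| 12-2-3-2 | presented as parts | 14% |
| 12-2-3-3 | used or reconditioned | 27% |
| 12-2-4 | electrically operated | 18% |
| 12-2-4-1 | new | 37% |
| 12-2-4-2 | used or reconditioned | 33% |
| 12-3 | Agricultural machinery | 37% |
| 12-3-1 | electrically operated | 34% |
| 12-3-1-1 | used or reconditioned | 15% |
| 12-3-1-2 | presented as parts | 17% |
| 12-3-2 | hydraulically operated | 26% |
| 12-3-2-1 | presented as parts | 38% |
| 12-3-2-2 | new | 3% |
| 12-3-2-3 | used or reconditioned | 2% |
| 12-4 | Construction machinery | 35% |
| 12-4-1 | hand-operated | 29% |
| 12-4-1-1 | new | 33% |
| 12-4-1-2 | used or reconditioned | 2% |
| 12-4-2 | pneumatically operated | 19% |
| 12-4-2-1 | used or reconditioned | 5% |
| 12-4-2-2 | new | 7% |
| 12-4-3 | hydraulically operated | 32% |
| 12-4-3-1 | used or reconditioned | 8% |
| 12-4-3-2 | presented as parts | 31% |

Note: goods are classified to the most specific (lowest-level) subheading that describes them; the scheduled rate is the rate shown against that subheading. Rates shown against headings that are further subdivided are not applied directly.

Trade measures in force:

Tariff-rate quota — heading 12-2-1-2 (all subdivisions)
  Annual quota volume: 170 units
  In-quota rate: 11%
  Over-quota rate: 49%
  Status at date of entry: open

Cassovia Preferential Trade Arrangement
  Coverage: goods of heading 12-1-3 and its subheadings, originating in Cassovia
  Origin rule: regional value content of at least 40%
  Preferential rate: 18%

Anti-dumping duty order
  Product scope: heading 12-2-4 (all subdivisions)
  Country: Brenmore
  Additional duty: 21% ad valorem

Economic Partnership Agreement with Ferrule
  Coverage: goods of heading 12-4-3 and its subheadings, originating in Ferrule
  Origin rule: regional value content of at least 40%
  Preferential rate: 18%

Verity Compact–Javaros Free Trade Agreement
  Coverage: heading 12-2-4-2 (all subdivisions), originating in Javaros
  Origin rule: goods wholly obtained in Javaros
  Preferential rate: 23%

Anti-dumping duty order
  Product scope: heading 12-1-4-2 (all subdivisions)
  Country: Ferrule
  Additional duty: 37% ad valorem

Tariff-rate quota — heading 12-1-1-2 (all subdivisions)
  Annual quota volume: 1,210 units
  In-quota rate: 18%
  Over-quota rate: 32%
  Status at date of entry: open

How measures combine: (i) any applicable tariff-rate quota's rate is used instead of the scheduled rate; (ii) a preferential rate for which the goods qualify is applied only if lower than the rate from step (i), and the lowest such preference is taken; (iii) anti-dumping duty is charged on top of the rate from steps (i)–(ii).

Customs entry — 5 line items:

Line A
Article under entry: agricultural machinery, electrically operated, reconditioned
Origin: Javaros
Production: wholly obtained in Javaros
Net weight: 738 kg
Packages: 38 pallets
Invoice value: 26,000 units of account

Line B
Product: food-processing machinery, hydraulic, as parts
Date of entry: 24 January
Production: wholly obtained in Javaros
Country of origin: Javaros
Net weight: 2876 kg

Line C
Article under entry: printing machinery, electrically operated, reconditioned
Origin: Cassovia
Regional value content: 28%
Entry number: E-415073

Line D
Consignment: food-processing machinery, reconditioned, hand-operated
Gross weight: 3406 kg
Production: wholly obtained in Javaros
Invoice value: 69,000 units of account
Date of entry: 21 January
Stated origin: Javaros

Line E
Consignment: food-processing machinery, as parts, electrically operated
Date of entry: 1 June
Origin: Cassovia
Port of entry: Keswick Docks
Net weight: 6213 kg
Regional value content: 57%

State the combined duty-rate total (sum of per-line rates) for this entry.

94%

Line A: agricultural → 12-3; electrically operated → 12-3-1; reconditioned → 12-3-1-1. Scheduled 15%. Javaros agreement on 12-2-4-2: 12-3-1-1 not covered. → 15%.
Line B: food-processing → 12-1; hydraulic → 12-1-4; as parts → 12-1-4-1. Scheduled 20%. Javaros agreement on 12-2-4-2: 12-1-4-1 not covered. → 20%.
Line C: printing → 12-2; electrically operated → 12-2-4; reconditioned → 12-2-4-2. Scheduled 33%. Cassovia agreement on 12-1-3: 12-2-4-2 not covered. → 33%.
Line D: food-processing → 12-1; hand-operated → 12-1-1; reconditioned → 12-1-1-3. Scheduled 8%. Javaros agreement on 12-2-4-2: 12-1-1-3 not covered. → 8%.
Line E: food-processing → 12-1; electrically operated → 12-1-3; as parts → 12-1-3-1. Scheduled 34%. Cassovia agreement on 12-1-3: RVC ≥ 40% → 18% available; preferential 18%. → 18%.
Sum: 15% + 20% + 33% + 8% + 18% = 94%.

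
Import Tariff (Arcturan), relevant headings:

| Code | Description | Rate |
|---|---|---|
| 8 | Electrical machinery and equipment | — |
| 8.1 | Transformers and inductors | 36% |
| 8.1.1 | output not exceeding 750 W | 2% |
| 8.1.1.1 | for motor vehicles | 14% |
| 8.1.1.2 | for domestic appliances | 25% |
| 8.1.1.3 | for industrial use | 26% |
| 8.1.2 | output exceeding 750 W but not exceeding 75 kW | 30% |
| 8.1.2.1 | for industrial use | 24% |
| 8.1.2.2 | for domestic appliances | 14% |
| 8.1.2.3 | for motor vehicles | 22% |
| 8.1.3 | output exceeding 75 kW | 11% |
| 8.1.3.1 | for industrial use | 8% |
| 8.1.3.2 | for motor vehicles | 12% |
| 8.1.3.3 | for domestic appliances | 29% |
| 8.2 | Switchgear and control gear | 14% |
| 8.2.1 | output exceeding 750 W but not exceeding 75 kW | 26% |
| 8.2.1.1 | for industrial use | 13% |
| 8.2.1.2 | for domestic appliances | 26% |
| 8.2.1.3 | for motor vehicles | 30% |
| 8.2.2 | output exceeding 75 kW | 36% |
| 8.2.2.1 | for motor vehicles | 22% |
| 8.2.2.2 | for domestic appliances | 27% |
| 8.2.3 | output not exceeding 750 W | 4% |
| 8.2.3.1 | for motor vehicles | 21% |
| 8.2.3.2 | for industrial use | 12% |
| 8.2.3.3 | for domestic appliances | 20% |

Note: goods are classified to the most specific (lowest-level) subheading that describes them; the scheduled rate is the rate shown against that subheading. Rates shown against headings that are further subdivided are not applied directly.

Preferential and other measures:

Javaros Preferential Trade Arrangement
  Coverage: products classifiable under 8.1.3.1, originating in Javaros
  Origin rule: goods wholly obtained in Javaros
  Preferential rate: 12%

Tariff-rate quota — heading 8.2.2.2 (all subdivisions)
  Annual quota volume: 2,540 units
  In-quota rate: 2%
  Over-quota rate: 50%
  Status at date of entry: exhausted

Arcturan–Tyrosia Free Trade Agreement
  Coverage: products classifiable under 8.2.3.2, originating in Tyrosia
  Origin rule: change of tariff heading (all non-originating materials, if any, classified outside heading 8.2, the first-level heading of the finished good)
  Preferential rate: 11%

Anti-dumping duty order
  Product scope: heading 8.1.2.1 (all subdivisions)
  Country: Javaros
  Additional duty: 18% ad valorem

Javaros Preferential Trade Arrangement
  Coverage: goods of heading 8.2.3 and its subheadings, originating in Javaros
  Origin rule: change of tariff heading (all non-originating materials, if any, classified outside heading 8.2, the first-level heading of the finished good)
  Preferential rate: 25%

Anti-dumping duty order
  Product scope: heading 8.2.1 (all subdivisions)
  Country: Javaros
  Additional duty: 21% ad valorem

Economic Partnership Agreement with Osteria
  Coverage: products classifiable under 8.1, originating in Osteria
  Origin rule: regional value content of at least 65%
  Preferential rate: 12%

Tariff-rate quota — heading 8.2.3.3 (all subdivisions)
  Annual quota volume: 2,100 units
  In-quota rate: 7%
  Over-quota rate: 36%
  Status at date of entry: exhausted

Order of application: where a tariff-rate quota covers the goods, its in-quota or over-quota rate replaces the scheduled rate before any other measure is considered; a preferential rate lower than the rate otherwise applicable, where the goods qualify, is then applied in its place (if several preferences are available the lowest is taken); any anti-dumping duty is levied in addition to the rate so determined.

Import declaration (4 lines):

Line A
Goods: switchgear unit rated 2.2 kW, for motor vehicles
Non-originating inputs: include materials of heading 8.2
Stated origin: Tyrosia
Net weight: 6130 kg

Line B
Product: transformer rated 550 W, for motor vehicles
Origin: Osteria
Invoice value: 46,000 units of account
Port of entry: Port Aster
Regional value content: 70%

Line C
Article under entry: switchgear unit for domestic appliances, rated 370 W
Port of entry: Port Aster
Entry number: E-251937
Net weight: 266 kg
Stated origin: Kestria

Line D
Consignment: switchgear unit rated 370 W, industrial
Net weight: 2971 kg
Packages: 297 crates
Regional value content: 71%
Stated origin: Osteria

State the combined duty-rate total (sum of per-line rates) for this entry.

90%

Line A: switchgear unit → 8.2; rated 2.2 kW → 8.2.1; for motor vehicles → 8.2.1.3. Scheduled 30%. Tyrosia agreement on 8.2.3.2: 8.2.1.3 not covered. → 30%.
Line B: transformer → 8.1; rated 550 W → 8.1.1; for motor vehicles → 8.1.1.1. Scheduled 14%. Osteria agreement on 8.1: RVC ≥ 65% → 12% available; preferential 12%. → 12%.
Line C: switchgear unit → 8.2; rated 370 W → 8.2.3; for domestic appliances → 8.2.3.3. Scheduled 20%. quota on 8.2.3.3 exhausted → over-quota 36%. → 36%.
Line D: switchgear unit → 8.2; rated 370 W → 8.2.3; industrial → 8.2.3.2. Scheduled 12%. Osteria agreement on 8.1: 8.2.3.2 not covered. → 12%.
Sum: 30% + 12% + 36% + 12% = 90%.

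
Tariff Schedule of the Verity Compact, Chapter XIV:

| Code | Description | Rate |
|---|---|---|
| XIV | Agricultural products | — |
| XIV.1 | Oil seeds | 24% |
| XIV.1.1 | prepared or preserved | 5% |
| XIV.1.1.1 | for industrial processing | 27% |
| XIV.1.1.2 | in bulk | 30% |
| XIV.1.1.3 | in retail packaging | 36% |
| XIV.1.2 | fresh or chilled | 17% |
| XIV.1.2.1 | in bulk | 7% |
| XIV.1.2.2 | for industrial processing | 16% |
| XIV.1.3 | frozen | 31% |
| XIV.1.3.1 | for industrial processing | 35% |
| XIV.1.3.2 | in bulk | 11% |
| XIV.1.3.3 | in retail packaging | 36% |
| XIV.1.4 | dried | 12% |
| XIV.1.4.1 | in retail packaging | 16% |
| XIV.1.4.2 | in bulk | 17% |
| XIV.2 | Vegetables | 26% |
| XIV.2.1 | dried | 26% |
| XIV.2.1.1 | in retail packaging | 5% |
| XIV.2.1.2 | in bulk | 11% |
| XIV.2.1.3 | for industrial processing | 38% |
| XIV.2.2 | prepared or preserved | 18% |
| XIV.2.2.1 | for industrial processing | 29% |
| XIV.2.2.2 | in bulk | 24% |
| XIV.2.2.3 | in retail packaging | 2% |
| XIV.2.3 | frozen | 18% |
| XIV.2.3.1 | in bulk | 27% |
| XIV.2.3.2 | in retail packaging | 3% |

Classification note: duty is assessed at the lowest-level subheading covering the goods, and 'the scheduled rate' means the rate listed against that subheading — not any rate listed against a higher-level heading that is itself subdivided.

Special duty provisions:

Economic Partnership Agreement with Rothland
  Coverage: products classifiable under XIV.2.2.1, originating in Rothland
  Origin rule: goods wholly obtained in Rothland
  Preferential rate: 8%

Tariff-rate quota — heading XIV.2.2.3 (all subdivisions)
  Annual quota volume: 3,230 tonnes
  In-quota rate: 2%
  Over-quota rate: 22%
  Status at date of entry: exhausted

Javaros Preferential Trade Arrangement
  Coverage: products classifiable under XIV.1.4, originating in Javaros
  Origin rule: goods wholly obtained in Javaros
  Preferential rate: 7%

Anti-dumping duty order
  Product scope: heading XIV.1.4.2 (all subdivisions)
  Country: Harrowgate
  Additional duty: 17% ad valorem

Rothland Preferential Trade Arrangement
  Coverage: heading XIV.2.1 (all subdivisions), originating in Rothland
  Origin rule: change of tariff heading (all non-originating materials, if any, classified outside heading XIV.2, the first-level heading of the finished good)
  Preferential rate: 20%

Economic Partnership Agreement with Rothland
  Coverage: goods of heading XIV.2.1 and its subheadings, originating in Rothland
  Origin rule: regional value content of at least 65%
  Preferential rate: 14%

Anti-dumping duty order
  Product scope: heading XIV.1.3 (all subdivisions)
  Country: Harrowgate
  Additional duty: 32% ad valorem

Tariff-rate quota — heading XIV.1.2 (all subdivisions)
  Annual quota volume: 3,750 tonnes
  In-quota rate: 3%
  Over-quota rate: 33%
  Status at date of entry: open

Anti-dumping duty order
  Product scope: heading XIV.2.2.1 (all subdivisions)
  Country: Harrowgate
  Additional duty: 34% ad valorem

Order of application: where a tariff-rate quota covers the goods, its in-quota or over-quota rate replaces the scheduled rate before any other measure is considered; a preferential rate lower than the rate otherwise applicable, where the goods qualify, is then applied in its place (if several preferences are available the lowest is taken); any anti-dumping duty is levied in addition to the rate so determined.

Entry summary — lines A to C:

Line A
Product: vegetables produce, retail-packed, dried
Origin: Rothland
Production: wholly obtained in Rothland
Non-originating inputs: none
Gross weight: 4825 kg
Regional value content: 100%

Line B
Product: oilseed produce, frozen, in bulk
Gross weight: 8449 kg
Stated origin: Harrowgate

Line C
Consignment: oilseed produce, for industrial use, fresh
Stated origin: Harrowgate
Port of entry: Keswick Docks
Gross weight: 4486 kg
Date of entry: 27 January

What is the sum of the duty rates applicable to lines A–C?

51%

Line A: vegetables → XIV.2; dried → XIV.2.1; retail-packed → XIV.2.1.1. Scheduled 5%. Rothland agreement on XIV.2.2.1: XIV.2.1.1 not covered; Rothland agreement on XIV.2.1: CTH met → 20% available; Rothland agreement on XIV.2.1: RVC ≥ 65% → 14% available; preference 14% not lower than 5% → no reduction. → 5%.
Line B: oilseed → XIV.1; frozen → XIV.1.3; in bulk → XIV.1.3.2. Scheduled 11%. anti-dumping (Harrowgate, XIV.1.3): +32%; total 11% + 32% = 43%. → 43%.
Line C: oilseed → XIV.1; fresh → XIV.1.2; for industrial use → XIV.1.2.2. Scheduled 16%. quota on XIV.1.2 open → in-quota 3%. → 3%.
Sum: 5% + 43% + 3% = 51%.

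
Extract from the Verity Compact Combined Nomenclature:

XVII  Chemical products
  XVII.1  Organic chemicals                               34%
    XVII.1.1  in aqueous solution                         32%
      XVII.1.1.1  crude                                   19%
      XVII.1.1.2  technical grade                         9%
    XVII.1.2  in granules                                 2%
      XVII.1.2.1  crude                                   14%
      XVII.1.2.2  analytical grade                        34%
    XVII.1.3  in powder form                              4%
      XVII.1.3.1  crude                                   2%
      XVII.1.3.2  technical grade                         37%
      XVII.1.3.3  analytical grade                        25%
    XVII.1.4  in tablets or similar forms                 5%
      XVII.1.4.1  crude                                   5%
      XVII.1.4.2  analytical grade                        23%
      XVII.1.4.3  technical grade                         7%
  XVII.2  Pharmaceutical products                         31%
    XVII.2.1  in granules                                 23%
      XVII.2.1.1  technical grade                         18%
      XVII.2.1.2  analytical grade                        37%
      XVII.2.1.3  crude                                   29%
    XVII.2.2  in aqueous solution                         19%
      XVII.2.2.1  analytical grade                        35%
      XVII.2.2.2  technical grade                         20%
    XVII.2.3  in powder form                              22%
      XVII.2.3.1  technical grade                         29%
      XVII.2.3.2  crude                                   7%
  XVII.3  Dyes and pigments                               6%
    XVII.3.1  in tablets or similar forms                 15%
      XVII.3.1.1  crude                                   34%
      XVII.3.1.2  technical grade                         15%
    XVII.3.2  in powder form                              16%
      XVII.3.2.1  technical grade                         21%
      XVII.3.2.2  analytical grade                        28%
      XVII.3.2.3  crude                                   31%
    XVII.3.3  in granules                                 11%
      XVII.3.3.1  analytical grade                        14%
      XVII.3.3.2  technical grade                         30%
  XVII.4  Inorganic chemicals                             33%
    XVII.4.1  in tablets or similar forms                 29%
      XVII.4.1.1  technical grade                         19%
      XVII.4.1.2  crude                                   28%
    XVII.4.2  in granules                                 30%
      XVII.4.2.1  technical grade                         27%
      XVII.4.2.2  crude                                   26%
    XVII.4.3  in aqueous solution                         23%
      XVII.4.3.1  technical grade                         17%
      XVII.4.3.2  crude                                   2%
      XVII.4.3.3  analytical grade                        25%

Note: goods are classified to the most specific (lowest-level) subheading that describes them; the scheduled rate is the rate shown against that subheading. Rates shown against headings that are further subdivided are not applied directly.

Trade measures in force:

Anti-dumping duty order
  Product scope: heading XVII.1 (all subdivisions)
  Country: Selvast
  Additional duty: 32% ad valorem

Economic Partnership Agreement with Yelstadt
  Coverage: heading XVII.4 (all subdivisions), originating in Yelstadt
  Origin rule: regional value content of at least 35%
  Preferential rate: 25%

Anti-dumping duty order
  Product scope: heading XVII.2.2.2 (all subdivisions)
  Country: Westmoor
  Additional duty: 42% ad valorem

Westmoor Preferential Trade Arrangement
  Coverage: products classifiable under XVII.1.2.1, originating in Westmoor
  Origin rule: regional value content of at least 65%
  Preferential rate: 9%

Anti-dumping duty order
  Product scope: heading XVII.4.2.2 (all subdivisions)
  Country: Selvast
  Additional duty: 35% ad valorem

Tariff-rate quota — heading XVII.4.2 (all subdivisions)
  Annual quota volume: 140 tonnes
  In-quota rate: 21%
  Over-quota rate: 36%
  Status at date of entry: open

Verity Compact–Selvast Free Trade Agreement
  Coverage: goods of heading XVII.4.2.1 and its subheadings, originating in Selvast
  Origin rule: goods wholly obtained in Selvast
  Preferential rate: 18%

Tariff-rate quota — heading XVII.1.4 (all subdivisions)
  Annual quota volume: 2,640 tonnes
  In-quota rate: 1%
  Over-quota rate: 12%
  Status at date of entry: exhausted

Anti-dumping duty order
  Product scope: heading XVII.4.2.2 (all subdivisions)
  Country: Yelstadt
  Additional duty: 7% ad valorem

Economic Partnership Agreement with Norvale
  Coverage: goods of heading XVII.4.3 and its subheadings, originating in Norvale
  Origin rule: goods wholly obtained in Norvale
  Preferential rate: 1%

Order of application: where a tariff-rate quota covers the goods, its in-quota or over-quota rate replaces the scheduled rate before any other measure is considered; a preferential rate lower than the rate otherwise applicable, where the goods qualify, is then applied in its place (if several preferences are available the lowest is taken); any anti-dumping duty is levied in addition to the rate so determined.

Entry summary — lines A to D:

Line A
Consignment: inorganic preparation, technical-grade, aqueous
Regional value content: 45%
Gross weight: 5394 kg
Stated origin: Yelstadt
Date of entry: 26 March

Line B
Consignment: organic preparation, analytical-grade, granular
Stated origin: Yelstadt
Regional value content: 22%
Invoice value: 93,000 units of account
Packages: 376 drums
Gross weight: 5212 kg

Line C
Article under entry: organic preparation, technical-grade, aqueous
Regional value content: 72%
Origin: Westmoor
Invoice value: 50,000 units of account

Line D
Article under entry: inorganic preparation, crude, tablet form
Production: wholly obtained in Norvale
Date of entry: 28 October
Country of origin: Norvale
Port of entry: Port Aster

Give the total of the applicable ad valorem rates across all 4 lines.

88%

Line A: inorganic → XVII.4; aqueous → XVII.4.3; technical-grade → XVII.4.3.1. Scheduled 17%. Yelstadt agreement on XVII.4: RVC ≥ 35% → 25% available; preference 25% not lower than 17% → no reduction. → 17%.
Line B: organic → XVII.1; granular → XVII.1.2; analytical-grade → XVII.1.2.2. Scheduled 34%. Yelstadt agreement on XVII.4: XVII.1.2.2 not covered. → 34%.
Line C: organic → XVII.1; aqueous → XVII.1.1; technical-grade → XVII.1.1.2. Scheduled 9%. Westmoor agreement on XVII.1.2.1: XVII.1.1.2 not covered. → 9%.
Line D: inorganic → XVII.4; tablet form → XVII.4.1; crude → XVII.4.1.2. Scheduled 28%. Norvale agreement on XVII.4.3: XVII.4.1.2 not covered. → 28%.
Sum: 17% + 34% + 9% + 28% = 88%.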